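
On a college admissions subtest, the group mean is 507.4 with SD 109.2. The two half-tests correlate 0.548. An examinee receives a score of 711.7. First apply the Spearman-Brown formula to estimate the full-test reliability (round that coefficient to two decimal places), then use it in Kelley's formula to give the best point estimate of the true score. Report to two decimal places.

652.45

Spearman-Brown: ρ = 2r/(1 + r) = 2(0.548)/(1 + 0.548) = 1.0960/1.548 = 0.7080 → 0.71
Weight the observed score by reliability and the mean by (1 − reliability): T̂ = 0.71·711.7 + 0.29·507.4 = 505.307 + 147.146 = 652.453.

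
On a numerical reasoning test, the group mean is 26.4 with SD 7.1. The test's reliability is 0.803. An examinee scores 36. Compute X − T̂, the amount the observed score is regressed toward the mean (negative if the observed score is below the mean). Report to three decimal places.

1.891

T̂ = 0.803(36) + 0.197(26.4) = 28.908 + 5.2008 = 34.10880 → 34.1088
X − T̂ = 36 − 34.1088 = 1.8912 → 1.891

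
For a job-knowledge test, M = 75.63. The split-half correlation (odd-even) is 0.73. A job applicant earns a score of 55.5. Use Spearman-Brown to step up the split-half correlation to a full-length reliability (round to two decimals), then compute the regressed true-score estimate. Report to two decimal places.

58.72

Spearman-Brown: ρ = 2r/(1 + r) = 2(0.73)/(1 + 0.73) = 1.460/1.73 = 0.8439 → 0.84
T̂ = ρX + (1 − ρ)μ
  = 0.84 × 55.5 + 0.16 × 75.63
  = 46.620 + 12.1008
  = 58.721
  ≈ 58.72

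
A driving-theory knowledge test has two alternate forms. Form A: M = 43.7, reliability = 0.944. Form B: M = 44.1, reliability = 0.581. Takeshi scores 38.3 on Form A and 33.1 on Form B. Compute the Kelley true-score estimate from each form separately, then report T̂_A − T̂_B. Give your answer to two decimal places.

0.89

T̂_A = 0.944(38.3) + 0.056(43.7) = 38.6024
T̂_B = 0.581(33.1) + 0.419(44.1) = 37.7090
T̂_A − T̂_B = 0.8934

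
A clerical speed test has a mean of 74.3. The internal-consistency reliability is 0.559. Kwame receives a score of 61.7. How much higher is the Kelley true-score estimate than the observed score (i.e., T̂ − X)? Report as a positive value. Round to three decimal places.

5.557

Regress the observed score toward the mean by the unreliability: T̂ = 0.559·61.7 + 0.441·74.3 = 34.4903 + 32.7663 = 67.25660.
T̂ − X = 67.2566 − 61.7 = 5.5566 → 5.557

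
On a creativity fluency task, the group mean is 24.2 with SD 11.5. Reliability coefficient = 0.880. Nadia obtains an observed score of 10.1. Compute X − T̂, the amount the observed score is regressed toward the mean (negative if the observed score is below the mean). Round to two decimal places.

-1.69

T̂ = ρX + (1 − ρ)μ
  = 0.880 × 10.1 + 0.120 × 24.2
  = 8.8880 + 2.9040
  = 11.7920
  ≈ 11.792
X − T̂ = 10.1 − 11.792 = -1.692 → -1.69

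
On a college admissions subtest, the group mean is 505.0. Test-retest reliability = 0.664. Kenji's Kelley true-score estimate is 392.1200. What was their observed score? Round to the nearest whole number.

T̂ = ρX + (1 − ρ)μ  ⇒  X = (T̂ − (1 − ρ)μ) / ρ
X = (392.1200 − 0.336 × 505.0) / 0.664 = (392.1200 − 169.6800) / 0.664 = 222.4400 / 0.664 = 335.00

335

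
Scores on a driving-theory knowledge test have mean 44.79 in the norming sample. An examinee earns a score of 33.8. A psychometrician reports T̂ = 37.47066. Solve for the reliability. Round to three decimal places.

0.666

T̂ = ρX + (1 − ρ)μ  ⇒  T̂ − μ = ρ(X − μ)
ρ = (T̂ − μ)/(X − μ) = (37.47066 − 44.79) / (33.8 − 44.79) = -7.31934 / -10.99 = 0.66600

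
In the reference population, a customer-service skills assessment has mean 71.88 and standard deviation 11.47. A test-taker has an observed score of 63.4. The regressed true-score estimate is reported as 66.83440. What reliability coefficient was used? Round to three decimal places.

0.595

T̂ = ρX + (1 − ρ)μ  ⇒  T̂ − μ = ρ(X − μ)
ρ = (T̂ − μ)/(X − μ) = (66.83440 − 71.88) / (63.4 − 71.88) = -5.04560 / -8.48 = 0.59500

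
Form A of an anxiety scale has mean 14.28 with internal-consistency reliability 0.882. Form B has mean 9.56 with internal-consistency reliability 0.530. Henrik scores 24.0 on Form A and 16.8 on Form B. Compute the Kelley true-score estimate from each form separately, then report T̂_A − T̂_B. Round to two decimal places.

9.46

T̂_A = 0.882(24.0) + 0.118(14.28) = 22.8530
T̂_B = 0.530(16.8) + 0.470(9.56) = 13.3972
T̂_A − T̂_B = 9.4558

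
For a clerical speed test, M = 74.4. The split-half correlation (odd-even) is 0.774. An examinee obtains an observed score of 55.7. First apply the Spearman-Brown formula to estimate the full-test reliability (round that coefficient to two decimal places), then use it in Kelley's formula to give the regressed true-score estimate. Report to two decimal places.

Spearman-Brown: ρ = 2r/(1 + r) = 2(0.774)/(1 + 0.774) = 1.5480/1.774 = 0.8726 → 0.87
T̂ = 0.87(55.7) + 0.13(74.4) = 48.459 + 9.672 = 58.131 → 58.13

58.13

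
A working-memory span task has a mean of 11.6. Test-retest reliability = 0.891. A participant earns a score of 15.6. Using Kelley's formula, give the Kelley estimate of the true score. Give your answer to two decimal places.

15.16

Kelley's formula gives T̂ = 0.891·15.6 + 0.109·11.6 = 13.8996 + 1.2644 = 15.164.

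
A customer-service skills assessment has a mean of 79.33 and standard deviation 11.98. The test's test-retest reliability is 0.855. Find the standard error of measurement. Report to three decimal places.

4.562

SEM = SD · √(1 − ρ) = 11.98 × √0.145 = 11.98 × 0.3808 = 4.5618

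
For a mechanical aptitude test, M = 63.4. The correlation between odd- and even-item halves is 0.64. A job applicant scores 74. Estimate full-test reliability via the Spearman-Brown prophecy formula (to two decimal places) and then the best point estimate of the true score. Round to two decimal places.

71.67

Spearman-Brown: ρ = 2r/(1 + r) = 2(0.64)/(1 + 0.64) = 1.280/1.64 = 0.7805 → 0.78
Regress the observed score toward the mean by the unreliability: T̂ = 0.78·74 + 0.22·63.4 = 57.72 + 13.948 = 71.668.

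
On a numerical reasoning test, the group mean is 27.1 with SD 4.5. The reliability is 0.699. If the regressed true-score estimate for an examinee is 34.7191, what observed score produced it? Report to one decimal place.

38.0

T̂ = ρX + (1 − ρ)μ  ⇒  X = (T̂ − (1 − ρ)μ) / ρ
X = (34.7191 − 0.301 × 27.1) / 0.699 = (34.7191 − 8.1571) / 0.699 = 26.5620 / 0.699 = 38.000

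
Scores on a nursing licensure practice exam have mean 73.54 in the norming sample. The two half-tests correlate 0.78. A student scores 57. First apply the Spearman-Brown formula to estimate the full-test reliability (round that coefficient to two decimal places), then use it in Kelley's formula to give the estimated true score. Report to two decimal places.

58.98

Spearman-Brown: ρ = 2r/(1 + r) = 2(0.78)/(1 + 0.78) = 1.560/1.78 = 0.8764 → 0.88
T̂ = 0.88(57) + 0.12(73.54) = 50.16 + 8.8248 = 58.985 → 58.98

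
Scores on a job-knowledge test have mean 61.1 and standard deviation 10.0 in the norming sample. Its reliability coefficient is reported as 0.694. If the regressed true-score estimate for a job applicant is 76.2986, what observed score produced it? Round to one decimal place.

T̂ = ρX + (1 − ρ)μ  ⇒  X = (T̂ − (1 − ρ)μ) / ρ
X = (76.2986 − 0.306 × 61.1) / 0.694 = (76.2986 − 18.6966) / 0.694 = 57.6020 / 0.694 = 83.000

83.0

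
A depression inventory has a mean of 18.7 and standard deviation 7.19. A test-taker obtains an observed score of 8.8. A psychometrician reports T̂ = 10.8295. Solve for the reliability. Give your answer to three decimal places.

0.795

T̂ = ρX + (1 − ρ)μ  ⇒  T̂ − μ = ρ(X − μ)
ρ = (T̂ − μ)/(X − μ) = (10.8295 − 18.7) / (8.8 − 18.7) = -7.8705 / -9.9 = 0.79500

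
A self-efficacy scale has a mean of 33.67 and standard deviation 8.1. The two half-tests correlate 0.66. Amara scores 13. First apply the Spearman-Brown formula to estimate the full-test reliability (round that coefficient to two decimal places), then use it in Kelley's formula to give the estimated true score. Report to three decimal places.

17.134

Spearman-Brown: ρ = 2r/(1 + r) = 2(0.66)/(1 + 0.66) = 1.320/1.66 = 0.7952 → 0.80
T̂ = 0.80(13) + 0.20(33.67) = 10.40 + 6.7340 = 17.1340 → 17.134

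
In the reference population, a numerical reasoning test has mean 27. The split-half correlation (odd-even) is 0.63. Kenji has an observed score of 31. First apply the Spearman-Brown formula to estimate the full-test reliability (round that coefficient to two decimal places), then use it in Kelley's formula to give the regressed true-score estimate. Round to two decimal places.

Spearman-Brown: ρ = 2r/(1 + r) = 2(0.63)/(1 + 0.63) = 1.260/1.63 = 0.7730 → 0.77
Kelley's formula gives T̂ = 0.77·31 + 0.23·27 = 23.87 + 6.21 = 30.080.

30.08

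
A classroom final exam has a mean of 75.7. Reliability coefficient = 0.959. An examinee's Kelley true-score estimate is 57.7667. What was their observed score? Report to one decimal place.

T̂ = ρX + (1 − ρ)μ  ⇒  X = (T̂ − (1 − ρ)μ) / ρ
X = (57.7667 − 0.041 × 75.7) / 0.959 = (57.7667 − 3.1037) / 0.959 = 54.6630 / 0.959 = 57.000

57.0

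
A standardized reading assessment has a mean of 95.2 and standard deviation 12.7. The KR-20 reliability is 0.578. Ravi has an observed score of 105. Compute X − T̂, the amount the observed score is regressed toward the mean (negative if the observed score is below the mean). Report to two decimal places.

T̂ = 0.578(105) + 0.422(95.2) = 60.690 + 40.1744 = 100.8644 → 100.864
X − T̂ = 105 − 100.864 = 4.136 → 4.14

4.14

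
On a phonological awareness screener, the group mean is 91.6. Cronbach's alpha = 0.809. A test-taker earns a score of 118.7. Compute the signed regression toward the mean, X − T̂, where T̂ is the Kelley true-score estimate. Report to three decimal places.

T̂ = ρX + (1 − ρ)μ
  = 0.809 × 118.7 + 0.191 × 91.6
  = 96.0283 + 17.4956
  = 113.52390
  ≈ 113.5239
X − T̂ = 118.7 − 113.5239 = 5.1761 → 5.176

5.176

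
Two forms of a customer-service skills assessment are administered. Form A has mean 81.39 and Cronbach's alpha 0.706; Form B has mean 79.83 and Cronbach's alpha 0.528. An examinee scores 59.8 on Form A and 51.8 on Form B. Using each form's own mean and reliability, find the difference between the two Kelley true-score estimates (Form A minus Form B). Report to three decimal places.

T̂_A = 0.706(59.8) + 0.294(81.39) = 66.14746
T̂_B = 0.528(51.8) + 0.472(79.83) = 65.03016
T̂_A − T̂_B = 1.11730

1.117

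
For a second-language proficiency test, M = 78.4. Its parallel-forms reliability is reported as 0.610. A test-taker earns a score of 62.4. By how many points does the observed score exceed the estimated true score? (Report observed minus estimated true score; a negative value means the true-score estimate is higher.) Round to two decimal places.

T̂ = ρX + (1 − ρ)μ
  = 0.610 × 62.4 + 0.390 × 78.4
  = 38.0640 + 30.5760
  = 68.6400
  ≈ 68.640
X − T̂ = 62.4 − 68.640 = -6.240 → -6.24

-6.24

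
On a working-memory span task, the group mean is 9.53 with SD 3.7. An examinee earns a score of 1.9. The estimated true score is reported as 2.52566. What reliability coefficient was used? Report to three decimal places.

T̂ = ρX + (1 − ρ)μ  ⇒  T̂ − μ = ρ(X − μ)
ρ = (T̂ − μ)/(X − μ) = (2.52566 − 9.53) / (1.9 − 9.53) = -7.00434 / -7.63 = 0.91800

0.918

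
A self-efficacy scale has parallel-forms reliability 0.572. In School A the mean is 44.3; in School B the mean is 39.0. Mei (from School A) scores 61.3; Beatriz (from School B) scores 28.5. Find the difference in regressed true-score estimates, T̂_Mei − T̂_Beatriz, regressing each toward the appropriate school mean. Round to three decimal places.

21.030

T̂_Mei = 0.572(61.3) + 0.428(44.3) = 54.02400
T̂_Beatriz = 0.572(28.5) + 0.428(39.0) = 32.99400
Difference = 54.02400 − 32.99400 = 21.03000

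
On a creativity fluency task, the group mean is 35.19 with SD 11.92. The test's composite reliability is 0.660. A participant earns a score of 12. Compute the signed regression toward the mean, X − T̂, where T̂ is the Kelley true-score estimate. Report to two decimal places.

T̂ = ρX + (1 − ρ)μ
  = 0.660 × 12 + 0.340 × 35.19
  = 7.920 + 11.96460
  = 19.8846
  ≈ 19.885
X − T̂ = 12 − 19.885 = -7.885 → -7.88

-7.88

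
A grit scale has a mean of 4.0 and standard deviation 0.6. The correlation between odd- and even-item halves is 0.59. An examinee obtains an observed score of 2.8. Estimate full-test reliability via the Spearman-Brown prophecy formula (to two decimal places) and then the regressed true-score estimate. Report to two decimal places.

Spearman-Brown: ρ = 2r/(1 + r) = 2(0.59)/(1 + 0.59) = 1.180/1.59 = 0.7421 → 0.74
T̂ = ρX + (1 − ρ)μ
  = 0.74 × 2.8 + 0.26 × 4.0
  = 2.072 + 1.040
  = 3.112
  ≈ 3.11

3.11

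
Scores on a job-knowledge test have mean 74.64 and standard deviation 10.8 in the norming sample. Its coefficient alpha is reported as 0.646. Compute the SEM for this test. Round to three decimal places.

SEM = SD · √(1 − ρ) = 10.8 × √0.354 = 10.8 × 0.5950 = 6.4258

6.426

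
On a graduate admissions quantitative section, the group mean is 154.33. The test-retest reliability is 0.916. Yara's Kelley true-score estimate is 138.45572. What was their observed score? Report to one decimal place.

137.0

T̂ = ρX + (1 − ρ)μ  ⇒  X = (T̂ − (1 − ρ)μ) / ρ
X = (138.45572 − 0.084 × 154.33) / 0.916 = (138.45572 − 12.96372) / 0.916 = 125.49200 / 0.916 = 137.000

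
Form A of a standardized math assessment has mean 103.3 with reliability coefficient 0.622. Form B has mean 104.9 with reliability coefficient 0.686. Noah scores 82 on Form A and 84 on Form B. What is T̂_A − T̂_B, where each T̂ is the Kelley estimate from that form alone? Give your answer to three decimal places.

T̂_A = 0.622(82) + 0.378(103.3) = 90.05140
T̂_B = 0.686(84) + 0.314(104.9) = 90.56260
T̂_A − T̂_B = -0.51120

-0.511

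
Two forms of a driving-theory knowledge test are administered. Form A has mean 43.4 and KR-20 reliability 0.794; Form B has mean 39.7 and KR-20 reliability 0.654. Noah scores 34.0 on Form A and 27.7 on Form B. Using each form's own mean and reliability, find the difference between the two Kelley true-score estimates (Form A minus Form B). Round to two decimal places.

T̂_A = 0.794(34.0) + 0.206(43.4) = 35.9364
T̂_B = 0.654(27.7) + 0.346(39.7) = 31.8520
T̂_A − T̂_B = 4.0844

4.08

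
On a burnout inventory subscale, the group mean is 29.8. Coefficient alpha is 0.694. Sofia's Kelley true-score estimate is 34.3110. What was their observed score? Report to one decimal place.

36.3

T̂ = ρX + (1 − ρ)μ  ⇒  X = (T̂ − (1 − ρ)μ) / ρ
X = (34.3110 − 0.306 × 29.8) / 0.694 = (34.3110 − 9.1188) / 0.694 = 25.1922 / 0.694 = 36.300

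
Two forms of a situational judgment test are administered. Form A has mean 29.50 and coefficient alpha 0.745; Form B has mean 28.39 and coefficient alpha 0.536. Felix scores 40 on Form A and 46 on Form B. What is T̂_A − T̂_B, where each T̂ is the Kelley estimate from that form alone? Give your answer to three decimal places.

-0.506

T̂_A = 0.745(40) + 0.255(29.50) = 37.32250
T̂_B = 0.536(46) + 0.464(28.39) = 37.82896
T̂_A − T̂_B = -0.50646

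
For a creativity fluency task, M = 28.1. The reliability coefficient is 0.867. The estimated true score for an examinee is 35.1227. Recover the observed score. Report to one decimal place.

36.2

T̂ = ρX + (1 − ρ)μ  ⇒  X = (T̂ − (1 − ρ)μ) / ρ
X = (35.1227 − 0.133 × 28.1) / 0.867 = (35.1227 − 3.7373) / 0.867 = 31.3854 / 0.867 = 36.200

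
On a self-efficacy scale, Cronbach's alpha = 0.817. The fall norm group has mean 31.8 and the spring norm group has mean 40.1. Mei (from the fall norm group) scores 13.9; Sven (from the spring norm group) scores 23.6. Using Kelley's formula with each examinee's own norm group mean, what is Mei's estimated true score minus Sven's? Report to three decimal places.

-9.444

T̂_Mei = 0.817(13.9) + 0.183(31.8) = 17.17570
T̂_Sven = 0.817(23.6) + 0.183(40.1) = 26.61950
Difference = 17.17570 − 26.61950 = -9.44380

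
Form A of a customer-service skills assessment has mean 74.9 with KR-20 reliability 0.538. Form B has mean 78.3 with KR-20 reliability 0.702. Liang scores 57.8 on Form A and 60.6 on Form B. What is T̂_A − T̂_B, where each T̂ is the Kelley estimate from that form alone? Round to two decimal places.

-0.17

T̂_A = 0.538(57.8) + 0.462(74.9) = 65.7002
T̂_B = 0.702(60.6) + 0.298(78.3) = 65.8746
T̂_A − T̂_B = -0.1744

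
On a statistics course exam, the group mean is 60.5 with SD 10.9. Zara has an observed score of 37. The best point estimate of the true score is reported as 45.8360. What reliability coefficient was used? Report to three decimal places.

T̂ = ρX + (1 − ρ)μ  ⇒  T̂ − μ = ρ(X − μ)
ρ = (T̂ − μ)/(X − μ) = (45.8360 − 60.5) / (37 − 60.5) = -14.6640 / -23.5 = 0.62400

0.624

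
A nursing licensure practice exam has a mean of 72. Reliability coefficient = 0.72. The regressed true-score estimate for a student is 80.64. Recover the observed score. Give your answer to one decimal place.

84.0

T̂ = ρX + (1 − ρ)μ  ⇒  X = (T̂ − (1 − ρ)μ) / ρ
X = (80.64 − 0.28 × 72) / 0.72 = (80.64 − 20.16) / 0.72 = 60.48 / 0.72 = 84.000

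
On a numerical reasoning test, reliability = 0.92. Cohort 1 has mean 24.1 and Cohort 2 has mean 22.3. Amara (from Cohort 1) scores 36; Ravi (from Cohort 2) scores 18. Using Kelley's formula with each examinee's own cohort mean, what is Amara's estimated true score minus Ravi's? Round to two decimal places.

16.70

T̂_Amara = 0.92(36) + 0.08(24.1) = 35.0480
T̂_Ravi = 0.92(18) + 0.08(22.3) = 18.3440
Difference = 35.0480 − 18.3440 = 16.7040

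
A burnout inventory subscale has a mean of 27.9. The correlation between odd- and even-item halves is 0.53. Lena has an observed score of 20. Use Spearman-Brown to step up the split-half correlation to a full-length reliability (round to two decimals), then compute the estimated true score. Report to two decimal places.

22.45

Spearman-Brown: ρ = 2r/(1 + r) = 2(0.53)/(1 + 0.53) = 1.060/1.53 = 0.6928 → 0.69
T̂ = 0.69(20) + 0.31(27.9) = 13.80 + 8.649 = 22.449 → 22.45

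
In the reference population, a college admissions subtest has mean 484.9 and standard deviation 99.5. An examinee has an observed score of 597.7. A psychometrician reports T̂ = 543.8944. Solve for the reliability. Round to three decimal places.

0.523

T̂ = ρX + (1 − ρ)μ  ⇒  T̂ − μ = ρ(X − μ)
ρ = (T̂ − μ)/(X − μ) = (543.8944 − 484.9) / (597.7 − 484.9) = 58.9944 / 112.8 = 0.52300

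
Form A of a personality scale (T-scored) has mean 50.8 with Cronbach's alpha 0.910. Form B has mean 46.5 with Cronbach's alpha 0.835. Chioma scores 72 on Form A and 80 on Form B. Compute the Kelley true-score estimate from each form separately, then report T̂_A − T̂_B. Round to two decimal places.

-4.38

T̂_A = 0.910(72) + 0.090(50.8) = 70.0920
T̂_B = 0.835(80) + 0.165(46.5) = 74.4725
T̂_A − T̂_B = -4.3805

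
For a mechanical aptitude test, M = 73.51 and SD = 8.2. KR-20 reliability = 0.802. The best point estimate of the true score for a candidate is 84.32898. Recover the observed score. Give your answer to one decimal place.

T̂ = ρX + (1 − ρ)μ  ⇒  X = (T̂ − (1 − ρ)μ) / ρ
X = (84.32898 − 0.198 × 73.51) / 0.802 = (84.32898 − 14.55498) / 0.802 = 69.77400 / 0.802 = 87.000

87.0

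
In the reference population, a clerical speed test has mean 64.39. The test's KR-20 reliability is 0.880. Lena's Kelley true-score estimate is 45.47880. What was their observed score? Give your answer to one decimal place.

T̂ = ρX + (1 − ρ)μ  ⇒  X = (T̂ − (1 − ρ)μ) / ρ
X = (45.47880 − 0.120 × 64.39) / 0.880 = (45.47880 − 7.72680) / 0.880 = 37.75200 / 0.880 = 42.900

42.9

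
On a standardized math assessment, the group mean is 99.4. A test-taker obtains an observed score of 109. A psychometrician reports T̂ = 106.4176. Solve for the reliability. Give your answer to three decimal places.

0.731

T̂ = ρX + (1 − ρ)μ  ⇒  T̂ − μ = ρ(X − μ)
ρ = (T̂ − μ)/(X − μ) = (106.4176 − 99.4) / (109 − 99.4) = 7.0176 / 9.6 = 0.73100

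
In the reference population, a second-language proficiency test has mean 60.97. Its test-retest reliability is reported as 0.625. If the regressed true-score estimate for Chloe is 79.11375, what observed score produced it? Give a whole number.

90

T̂ = ρX + (1 − ρ)μ  ⇒  X = (T̂ − (1 − ρ)μ) / ρ
X = (79.11375 − 0.375 × 60.97) / 0.625 = (79.11375 − 22.86375) / 0.625 = 56.25000 / 0.625 = 90.00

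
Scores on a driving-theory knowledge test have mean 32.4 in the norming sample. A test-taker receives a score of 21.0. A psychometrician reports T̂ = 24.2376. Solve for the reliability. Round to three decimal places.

0.716

T̂ = ρX + (1 − ρ)μ  ⇒  T̂ − μ = ρ(X − μ)
ρ = (T̂ − μ)/(X − μ) = (24.2376 − 32.4) / (21.0 − 32.4) = -8.1624 / -11.4 = 0.71600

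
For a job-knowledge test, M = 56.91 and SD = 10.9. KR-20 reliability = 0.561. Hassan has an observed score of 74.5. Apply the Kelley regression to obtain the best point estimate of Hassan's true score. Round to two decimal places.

T̂ = 0.561(74.5) + 0.439(56.91) = 41.7945 + 24.98349 = 66.778 → 66.78

66.78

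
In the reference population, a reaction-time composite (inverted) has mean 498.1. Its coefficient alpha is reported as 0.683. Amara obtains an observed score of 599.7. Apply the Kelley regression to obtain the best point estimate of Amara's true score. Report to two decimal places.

567.49

Kelley's formula gives T̂ = 0.683·599.7 + 0.317·498.1 = 409.5951 + 157.8977 = 567.493.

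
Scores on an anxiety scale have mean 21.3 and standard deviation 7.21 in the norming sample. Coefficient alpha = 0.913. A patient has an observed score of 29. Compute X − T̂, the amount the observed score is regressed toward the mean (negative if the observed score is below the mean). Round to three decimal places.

Regress the observed score toward the mean by the unreliability: T̂ = 0.913·29 + 0.087·21.3 = 26.477 + 1.8531 = 28.33010.
X − T̂ = 29 − 28.3301 = 0.6699 → 0.670

0.670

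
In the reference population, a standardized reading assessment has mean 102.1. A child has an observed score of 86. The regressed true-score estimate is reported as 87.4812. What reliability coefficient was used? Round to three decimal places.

T̂ = ρX + (1 − ρ)μ  ⇒  T̂ − μ = ρ(X − μ)
ρ = (T̂ − μ)/(X − μ) = (87.4812 − 102.1) / (86 − 102.1) = -14.6188 / -16.1 = 0.90800

0.908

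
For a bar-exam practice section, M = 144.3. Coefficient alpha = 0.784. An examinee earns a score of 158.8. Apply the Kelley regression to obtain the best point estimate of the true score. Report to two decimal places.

155.67

T̂ = 0.784(158.8) + 0.216(144.3) = 124.4992 + 31.1688 = 155.668 → 155.67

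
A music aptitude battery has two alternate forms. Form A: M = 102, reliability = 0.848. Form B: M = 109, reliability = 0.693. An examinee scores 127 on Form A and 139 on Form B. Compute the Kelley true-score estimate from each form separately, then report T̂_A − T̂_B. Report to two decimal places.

-6.59

T̂_A = 0.848(127) + 0.152(102) = 123.2000
T̂_B = 0.693(139) + 0.307(109) = 129.7900
T̂_A − T̂_B = -6.5900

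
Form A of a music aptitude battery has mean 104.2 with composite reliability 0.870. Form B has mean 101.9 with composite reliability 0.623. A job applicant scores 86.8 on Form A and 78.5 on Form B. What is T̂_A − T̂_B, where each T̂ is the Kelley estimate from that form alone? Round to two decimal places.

T̂_A = 0.870(86.8) + 0.130(104.2) = 89.0620
T̂_B = 0.623(78.5) + 0.377(101.9) = 87.3218
T̂_A − T̂_B = 1.7402

1.74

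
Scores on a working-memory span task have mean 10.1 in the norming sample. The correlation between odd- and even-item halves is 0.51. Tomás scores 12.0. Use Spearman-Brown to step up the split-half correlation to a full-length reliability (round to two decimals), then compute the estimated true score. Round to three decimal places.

11.392

Spearman-Brown: ρ = 2r/(1 + r) = 2(0.51)/(1 + 0.51) = 1.020/1.51 = 0.6755 → 0.68
T̂ = ρX + (1 − ρ)μ
  = 0.68 × 12.0 + 0.32 × 10.1
  = 8.160 + 3.232
  = 11.3920
  ≈ 11.392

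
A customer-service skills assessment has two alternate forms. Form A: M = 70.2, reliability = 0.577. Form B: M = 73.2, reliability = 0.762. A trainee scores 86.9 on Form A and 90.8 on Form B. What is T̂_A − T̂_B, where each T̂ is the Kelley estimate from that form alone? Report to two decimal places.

-6.78

T̂_A = 0.577(86.9) + 0.423(70.2) = 79.8359
T̂_B = 0.762(90.8) + 0.238(73.2) = 86.6112
T̂_A − T̂_B = -6.7753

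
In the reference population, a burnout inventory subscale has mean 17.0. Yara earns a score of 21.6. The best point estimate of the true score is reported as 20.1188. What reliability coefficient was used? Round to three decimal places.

T̂ = ρX + (1 − ρ)μ  ⇒  T̂ − μ = ρ(X − μ)
ρ = (T̂ − μ)/(X − μ) = (20.1188 − 17.0) / (21.6 − 17.0) = 3.1188 / 4.6 = 0.67800

0.678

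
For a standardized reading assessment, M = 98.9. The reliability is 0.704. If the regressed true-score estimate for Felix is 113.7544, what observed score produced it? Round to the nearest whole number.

T̂ = ρX + (1 − ρ)μ  ⇒  X = (T̂ − (1 − ρ)μ) / ρ
X = (113.7544 − 0.296 × 98.9) / 0.704 = (113.7544 − 29.2744) / 0.704 = 84.4800 / 0.704 = 120.00

120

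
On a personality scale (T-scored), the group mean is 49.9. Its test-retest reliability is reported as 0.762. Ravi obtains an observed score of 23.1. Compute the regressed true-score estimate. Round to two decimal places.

29.48

Kelley's formula gives T̂ = 0.762·23.1 + 0.238·49.9 = 17.6022 + 11.8762 = 29.478.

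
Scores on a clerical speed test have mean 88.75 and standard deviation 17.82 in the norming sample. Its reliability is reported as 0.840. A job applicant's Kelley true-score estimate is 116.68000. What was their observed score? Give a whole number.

T̂ = ρX + (1 − ρ)μ  ⇒  X = (T̂ − (1 − ρ)μ) / ρ
X = (116.68000 − 0.160 × 88.75) / 0.840 = (116.68000 − 14.20000) / 0.840 = 102.48000 / 0.840 = 122.00

122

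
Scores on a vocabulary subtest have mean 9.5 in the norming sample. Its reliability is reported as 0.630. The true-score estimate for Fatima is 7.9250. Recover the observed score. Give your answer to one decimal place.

7.0

T̂ = ρX + (1 − ρ)μ  ⇒  X = (T̂ − (1 − ρ)μ) / ρ
X = (7.9250 − 0.370 × 9.5) / 0.630 = (7.9250 − 3.5150) / 0.630 = 4.4100 / 0.630 = 7.000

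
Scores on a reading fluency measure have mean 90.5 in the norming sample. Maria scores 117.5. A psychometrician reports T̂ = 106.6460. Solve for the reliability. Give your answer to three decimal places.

0.598

T̂ = ρX + (1 − ρ)μ  ⇒  T̂ − μ = ρ(X − μ)
ρ = (T̂ − μ)/(X − μ) = (106.6460 − 90.5) / (117.5 − 90.5) = 16.1460 / 27.0 = 0.59800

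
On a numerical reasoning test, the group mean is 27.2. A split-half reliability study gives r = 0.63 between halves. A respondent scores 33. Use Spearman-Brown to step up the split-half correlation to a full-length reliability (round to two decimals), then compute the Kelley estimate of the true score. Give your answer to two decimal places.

Spearman-Brown: ρ = 2r/(1 + r) = 2(0.63)/(1 + 0.63) = 1.260/1.63 = 0.7730 → 0.77
T̂ = 0.77(33) + 0.23(27.2) = 25.41 + 6.256 = 31.666 → 31.67

31.67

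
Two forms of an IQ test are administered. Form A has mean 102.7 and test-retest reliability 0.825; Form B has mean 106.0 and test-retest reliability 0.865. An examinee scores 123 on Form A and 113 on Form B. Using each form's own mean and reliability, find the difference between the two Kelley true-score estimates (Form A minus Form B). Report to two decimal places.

T̂_A = 0.825(123) + 0.175(102.7) = 119.4475
T̂_B = 0.865(113) + 0.135(106.0) = 112.0550
T̂_A − T̂_B = 7.3925

7.39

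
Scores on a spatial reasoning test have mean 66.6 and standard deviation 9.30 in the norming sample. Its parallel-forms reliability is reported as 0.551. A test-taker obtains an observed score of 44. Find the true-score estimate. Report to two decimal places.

54.15

T̂ = ρX + (1 − ρ)μ
  = 0.551 × 44 + 0.449 × 66.6
  = 24.244 + 29.9034
  = 54.147
  ≈ 54.15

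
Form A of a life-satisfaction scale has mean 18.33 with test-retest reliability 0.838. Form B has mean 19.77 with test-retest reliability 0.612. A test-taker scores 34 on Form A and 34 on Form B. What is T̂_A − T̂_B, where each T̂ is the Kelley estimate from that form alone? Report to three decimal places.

T̂_A = 0.838(34) + 0.162(18.33) = 31.46146
T̂_B = 0.612(34) + 0.388(19.77) = 28.47876
T̂_A − T̂_B = 2.98270

2.983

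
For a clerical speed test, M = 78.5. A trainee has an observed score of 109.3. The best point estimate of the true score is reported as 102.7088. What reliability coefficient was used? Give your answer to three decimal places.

0.786

T̂ = ρX + (1 − ρ)μ  ⇒  T̂ − μ = ρ(X − μ)
ρ = (T̂ − μ)/(X − μ) = (102.7088 − 78.5) / (109.3 − 78.5) = 24.2088 / 30.8 = 0.78600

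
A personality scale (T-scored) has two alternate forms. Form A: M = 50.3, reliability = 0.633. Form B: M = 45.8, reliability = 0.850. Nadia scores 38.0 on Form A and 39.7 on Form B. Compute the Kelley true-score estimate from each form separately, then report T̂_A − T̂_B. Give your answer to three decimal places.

1.899

T̂_A = 0.633(38.0) + 0.367(50.3) = 42.51410
T̂_B = 0.850(39.7) + 0.150(45.8) = 40.61500
T̂_A − T̂_B = 1.89910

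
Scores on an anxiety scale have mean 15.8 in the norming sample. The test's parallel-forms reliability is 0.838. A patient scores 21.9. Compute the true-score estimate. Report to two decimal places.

20.91

T̂ = 0.838(21.9) + 0.162(15.8) = 18.3522 + 2.5596 = 20.912 → 20.91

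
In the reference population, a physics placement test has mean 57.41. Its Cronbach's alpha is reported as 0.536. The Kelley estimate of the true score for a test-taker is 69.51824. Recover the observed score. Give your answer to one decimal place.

T̂ = ρX + (1 − ρ)μ  ⇒  X = (T̂ − (1 − ρ)μ) / ρ
X = (69.51824 − 0.464 × 57.41) / 0.536 = (69.51824 − 26.63824) / 0.536 = 42.88000 / 0.536 = 80.000

80.0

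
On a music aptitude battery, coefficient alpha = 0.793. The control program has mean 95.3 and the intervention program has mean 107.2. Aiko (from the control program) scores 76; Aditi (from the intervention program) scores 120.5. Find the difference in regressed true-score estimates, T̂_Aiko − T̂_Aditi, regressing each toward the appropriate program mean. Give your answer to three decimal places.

-37.752

T̂_Aiko = 0.793(76) + 0.207(95.3) = 79.99510
T̂_Aditi = 0.793(120.5) + 0.207(107.2) = 117.74690
Difference = 79.99510 − 117.74690 = -37.75180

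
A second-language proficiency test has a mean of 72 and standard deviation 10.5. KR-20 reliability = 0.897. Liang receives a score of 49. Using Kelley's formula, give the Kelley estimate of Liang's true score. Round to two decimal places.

T̂ = 0.897(49) + 0.103(72) = 43.953 + 7.416 = 51.369 → 51.37

51.37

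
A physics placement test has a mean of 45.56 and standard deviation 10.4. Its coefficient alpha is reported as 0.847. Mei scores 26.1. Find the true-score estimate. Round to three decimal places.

T̂ = ρX + (1 − ρ)μ
  = 0.847 × 26.1 + 0.153 × 45.56
  = 22.1067 + 6.97068
  = 29.0774
  ≈ 29.077

29.077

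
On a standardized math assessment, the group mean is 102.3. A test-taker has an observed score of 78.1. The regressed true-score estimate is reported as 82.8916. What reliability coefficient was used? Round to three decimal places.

0.802

T̂ = ρX + (1 − ρ)μ  ⇒  T̂ − μ = ρ(X − μ)
ρ = (T̂ − μ)/(X − μ) = (82.8916 − 102.3) / (78.1 − 102.3) = -19.4084 / -24.2 = 0.80200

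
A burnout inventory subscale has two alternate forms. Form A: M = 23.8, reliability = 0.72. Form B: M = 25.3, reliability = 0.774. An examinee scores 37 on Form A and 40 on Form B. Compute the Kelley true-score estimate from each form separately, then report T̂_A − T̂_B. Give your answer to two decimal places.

T̂_A = 0.72(37) + 0.28(23.8) = 33.3040
T̂_B = 0.774(40) + 0.226(25.3) = 36.6778
T̂_A − T̂_B = -3.3738

-3.37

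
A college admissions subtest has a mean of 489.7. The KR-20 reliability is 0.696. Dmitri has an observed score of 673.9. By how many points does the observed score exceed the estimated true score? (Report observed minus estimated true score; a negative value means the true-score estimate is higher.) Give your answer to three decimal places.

55.997

T̂ = 0.696(673.9) + 0.304(489.7) = 469.0344 + 148.8688 = 617.90320 → 617.9032
X − T̂ = 673.9 − 617.9032 = 55.9968 → 55.997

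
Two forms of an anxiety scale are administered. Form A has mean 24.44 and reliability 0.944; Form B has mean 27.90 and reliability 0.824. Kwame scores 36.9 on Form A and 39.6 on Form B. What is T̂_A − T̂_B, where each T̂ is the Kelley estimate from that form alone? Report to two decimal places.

T̂_A = 0.944(36.9) + 0.056(24.44) = 36.2022
T̂_B = 0.824(39.6) + 0.176(27.90) = 37.5408
T̂_A − T̂_B = -1.3386

-1.34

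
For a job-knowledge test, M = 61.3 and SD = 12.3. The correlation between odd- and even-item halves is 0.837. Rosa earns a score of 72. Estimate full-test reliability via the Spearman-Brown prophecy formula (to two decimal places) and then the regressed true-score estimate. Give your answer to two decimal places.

Spearman-Brown: ρ = 2r/(1 + r) = 2(0.837)/(1 + 0.837) = 1.6740/1.837 = 0.9113 → 0.91
T̂ = ρX + (1 − ρ)μ
  = 0.91 × 72 + 0.09 × 61.3
  = 65.52 + 5.517
  = 71.037
  ≈ 71.04

71.04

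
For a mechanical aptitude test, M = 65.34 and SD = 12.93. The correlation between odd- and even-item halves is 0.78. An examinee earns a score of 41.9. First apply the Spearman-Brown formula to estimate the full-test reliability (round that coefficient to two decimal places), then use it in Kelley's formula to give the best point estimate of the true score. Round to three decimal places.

44.713

Spearman-Brown: ρ = 2r/(1 + r) = 2(0.78)/(1 + 0.78) = 1.560/1.78 = 0.8764 → 0.88
Regress the observed score toward the mean by the unreliability: T̂ = 0.88·41.9 + 0.12·65.34 = 36.872 + 7.8408 = 44.7128.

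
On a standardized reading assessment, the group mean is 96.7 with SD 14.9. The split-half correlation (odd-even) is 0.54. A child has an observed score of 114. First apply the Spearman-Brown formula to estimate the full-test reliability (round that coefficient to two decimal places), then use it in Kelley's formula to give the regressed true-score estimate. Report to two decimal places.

108.81

Spearman-Brown: ρ = 2r/(1 + r) = 2(0.54)/(1 + 0.54) = 1.080/1.54 = 0.7013 → 0.70
T̂ = ρX + (1 − ρ)μ
  = 0.70 × 114 + 0.30 × 96.7
  = 79.80 + 29.010
  = 108.810
  ≈ 108.81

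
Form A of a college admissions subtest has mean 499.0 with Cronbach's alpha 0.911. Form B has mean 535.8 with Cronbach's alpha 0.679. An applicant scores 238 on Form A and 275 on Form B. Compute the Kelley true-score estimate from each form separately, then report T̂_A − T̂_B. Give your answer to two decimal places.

-97.49

T̂_A = 0.911(238) + 0.089(499.0) = 261.2290
T̂_B = 0.679(275) + 0.321(535.8) = 358.7168
T̂_A − T̂_B = -97.4878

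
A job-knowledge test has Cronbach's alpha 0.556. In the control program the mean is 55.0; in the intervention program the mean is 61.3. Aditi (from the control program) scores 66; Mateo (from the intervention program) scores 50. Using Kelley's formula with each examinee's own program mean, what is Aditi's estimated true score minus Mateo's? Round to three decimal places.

6.099

T̂_Aditi = 0.556(66) + 0.444(55.0) = 61.11600
T̂_Mateo = 0.556(50) + 0.444(61.3) = 55.01720
Difference = 61.11600 − 55.01720 = 6.09880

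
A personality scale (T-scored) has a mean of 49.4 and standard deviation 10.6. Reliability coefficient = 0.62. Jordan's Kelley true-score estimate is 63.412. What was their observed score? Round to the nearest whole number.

72

T̂ = ρX + (1 − ρ)μ  ⇒  X = (T̂ − (1 − ρ)μ) / ρ
X = (63.412 − 0.38 × 49.4) / 0.62 = (63.412 − 18.772) / 0.62 = 44.640 / 0.62 = 72.00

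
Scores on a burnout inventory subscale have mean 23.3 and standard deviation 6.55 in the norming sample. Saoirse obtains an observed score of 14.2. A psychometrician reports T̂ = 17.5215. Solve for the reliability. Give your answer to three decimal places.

0.635

T̂ = ρX + (1 − ρ)μ  ⇒  T̂ − μ = ρ(X − μ)
ρ = (T̂ − μ)/(X − μ) = (17.5215 − 23.3) / (14.2 − 23.3) = -5.7785 / -9.1 = 0.63500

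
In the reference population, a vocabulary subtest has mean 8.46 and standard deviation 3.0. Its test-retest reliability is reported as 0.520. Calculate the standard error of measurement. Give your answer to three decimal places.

2.078

SEM = SD · √(1 − ρ) = 3.0 × √0.480 = 3.0 × 0.6928 = 2.0785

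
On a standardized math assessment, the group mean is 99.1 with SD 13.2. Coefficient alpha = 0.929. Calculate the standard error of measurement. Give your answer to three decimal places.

SEM = SD · √(1 − ρ) = 13.2 × √0.071 = 13.2 × 0.2665 = 3.5172

3.517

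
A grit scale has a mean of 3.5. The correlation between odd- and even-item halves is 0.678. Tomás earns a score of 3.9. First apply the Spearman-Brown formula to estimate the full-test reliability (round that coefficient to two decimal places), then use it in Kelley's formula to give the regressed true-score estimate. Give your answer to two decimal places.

3.82

Spearman-Brown: ρ = 2r/(1 + r) = 2(0.678)/(1 + 0.678) = 1.3560/1.678 = 0.8081 → 0.81
Kelley's formula gives T̂ = 0.81·3.9 + 0.19·3.5 = 3.159 + 0.665 = 3.824.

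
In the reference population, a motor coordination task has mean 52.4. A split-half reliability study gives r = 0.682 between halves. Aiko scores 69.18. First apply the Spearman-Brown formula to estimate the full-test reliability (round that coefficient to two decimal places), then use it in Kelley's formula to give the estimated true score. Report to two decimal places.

Spearman-Brown: ρ = 2r/(1 + r) = 2(0.682)/(1 + 0.682) = 1.3640/1.682 = 0.8109 → 0.81
T̂ = ρX + (1 − ρ)μ
  = 0.81 × 69.18 + 0.19 × 52.4
  = 56.0358 + 9.956
  = 65.992
  ≈ 65.99

65.99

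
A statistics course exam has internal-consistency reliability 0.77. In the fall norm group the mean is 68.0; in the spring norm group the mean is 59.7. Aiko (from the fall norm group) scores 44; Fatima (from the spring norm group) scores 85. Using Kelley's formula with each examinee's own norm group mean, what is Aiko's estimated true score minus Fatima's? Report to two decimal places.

-29.66

T̂_Aiko = 0.77(44) + 0.23(68.0) = 49.5200
T̂_Fatima = 0.77(85) + 0.23(59.7) = 79.1810
Difference = 49.5200 − 79.1810 = -29.6610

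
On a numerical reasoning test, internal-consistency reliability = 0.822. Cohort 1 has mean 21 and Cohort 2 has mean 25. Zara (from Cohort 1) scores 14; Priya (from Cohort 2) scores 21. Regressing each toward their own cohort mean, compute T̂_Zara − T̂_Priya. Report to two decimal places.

-6.47

T̂_Zara = 0.822(14) + 0.178(21) = 15.2460
T̂_Priya = 0.822(21) + 0.178(25) = 21.7120
Difference = 15.2460 − 21.7120 = -6.4660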